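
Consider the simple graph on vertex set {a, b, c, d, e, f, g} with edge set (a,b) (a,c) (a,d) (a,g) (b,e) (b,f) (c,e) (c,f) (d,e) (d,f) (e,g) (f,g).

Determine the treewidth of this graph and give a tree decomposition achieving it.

Every bag has size at most 4, so the width is 4 − 1 = 3 and tw(G) ≤ 3. For the lower bound: the 4 vertex sets {d,f}, {b,e}, {a}, {c} are disjoint, each induces a connected subgraph, and every pair is joined by at least one edge of G. Contracting each set to a single vertex therefore yields K_{4} as a minor, and since treewidth is minor-monotone, tw(G) ≥ tw(K_{4}) = 3. Hence tw(G) = 3 exactly.

Treewidth 3.
Bags: B1 = {a, d, e, f}  B2 = {a, b, e, f}  B3 = {a, c, e, f}  B4 = {a, e, f, g}
Tree: B1–B2, B2–B3, B3–B4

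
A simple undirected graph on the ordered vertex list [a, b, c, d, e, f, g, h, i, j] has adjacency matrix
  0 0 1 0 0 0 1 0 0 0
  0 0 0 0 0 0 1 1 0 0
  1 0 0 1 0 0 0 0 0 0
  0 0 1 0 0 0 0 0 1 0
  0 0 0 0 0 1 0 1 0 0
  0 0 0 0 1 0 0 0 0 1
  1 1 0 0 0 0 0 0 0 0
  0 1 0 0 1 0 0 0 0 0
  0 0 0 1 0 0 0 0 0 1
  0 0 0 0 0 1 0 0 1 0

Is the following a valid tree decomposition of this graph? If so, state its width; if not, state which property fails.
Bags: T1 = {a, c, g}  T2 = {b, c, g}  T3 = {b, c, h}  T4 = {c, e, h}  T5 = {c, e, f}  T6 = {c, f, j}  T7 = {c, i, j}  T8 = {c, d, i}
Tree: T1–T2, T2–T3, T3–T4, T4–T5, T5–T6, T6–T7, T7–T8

Yes; width 2.

Vertex coverage: the bags together contain {a, b, c, d, e, f, g, h, i, j}, the full vertex set. Edge coverage: each edge of G has both endpoints in at least one bag. Running intersection: for every vertex, the bags containing it form a connected subtree. All three properties hold, so this is a valid tree decomposition of width max|bag| − 1 = 2, and hence tw(G) ≤ 2.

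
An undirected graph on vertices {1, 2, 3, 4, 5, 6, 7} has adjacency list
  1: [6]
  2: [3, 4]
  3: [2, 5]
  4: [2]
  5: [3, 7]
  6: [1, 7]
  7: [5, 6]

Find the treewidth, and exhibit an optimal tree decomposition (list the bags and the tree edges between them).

Treewidth 1.
One such decomposition:
Bags: B1 = {1, 6}  B2 = {6, 7}  B3 = {5, 7}  B4 = {3, 5}  B5 = {2, 3}  B6 = {2, 4}
Tree: B1–B2, B2–B3, B3–B4, B4–B5, B5–B6

Every bag has size at most 2, so the width is 2 − 1 = 1 and tw(G) ≤ 1. Since G has at least one edge (e.g. 1–6), it is not an edgeless graph, so tw(G) ≥ 1. Hence tw(G) = 1 exactly.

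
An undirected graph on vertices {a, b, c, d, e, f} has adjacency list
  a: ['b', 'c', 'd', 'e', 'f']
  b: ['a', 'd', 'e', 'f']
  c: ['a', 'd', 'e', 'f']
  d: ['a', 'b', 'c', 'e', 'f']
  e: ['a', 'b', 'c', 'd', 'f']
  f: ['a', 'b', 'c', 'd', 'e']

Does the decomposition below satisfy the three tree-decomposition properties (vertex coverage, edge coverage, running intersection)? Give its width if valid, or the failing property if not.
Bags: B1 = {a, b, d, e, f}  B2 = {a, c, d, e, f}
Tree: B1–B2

Yes; width 4.

Vertex coverage: the bags together contain {a, b, c, d, e, f}, the full vertex set. Edge coverage: each edge of G has both endpoints in at least one bag. Running intersection: for every vertex, the bags containing it form a connected subtree. All three properties hold, so this is a valid tree decomposition of width max|bag| − 1 = 4, and hence tw(G) ≤ 4.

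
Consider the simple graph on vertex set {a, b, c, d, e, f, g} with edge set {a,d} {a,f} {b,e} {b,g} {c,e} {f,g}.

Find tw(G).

A width-1 tree decomposition is:
Bags: B1 = {a, d}  B2 = {a, f}  B3 = {f, g}  B4 = {b, g}  B5 = {b, e}  B6 = {c, e}
Tree: B1–B2, B2–B3, B3–B4, B4–B5, B5–B6
Each bag holds 2 vertices, so the decomposition has width 1, which upper-bounds the treewidth. Any graph with an edge has treewidth ≥ 1, and G has the edge d–a. Hence tw(G) = 1 exactly.

1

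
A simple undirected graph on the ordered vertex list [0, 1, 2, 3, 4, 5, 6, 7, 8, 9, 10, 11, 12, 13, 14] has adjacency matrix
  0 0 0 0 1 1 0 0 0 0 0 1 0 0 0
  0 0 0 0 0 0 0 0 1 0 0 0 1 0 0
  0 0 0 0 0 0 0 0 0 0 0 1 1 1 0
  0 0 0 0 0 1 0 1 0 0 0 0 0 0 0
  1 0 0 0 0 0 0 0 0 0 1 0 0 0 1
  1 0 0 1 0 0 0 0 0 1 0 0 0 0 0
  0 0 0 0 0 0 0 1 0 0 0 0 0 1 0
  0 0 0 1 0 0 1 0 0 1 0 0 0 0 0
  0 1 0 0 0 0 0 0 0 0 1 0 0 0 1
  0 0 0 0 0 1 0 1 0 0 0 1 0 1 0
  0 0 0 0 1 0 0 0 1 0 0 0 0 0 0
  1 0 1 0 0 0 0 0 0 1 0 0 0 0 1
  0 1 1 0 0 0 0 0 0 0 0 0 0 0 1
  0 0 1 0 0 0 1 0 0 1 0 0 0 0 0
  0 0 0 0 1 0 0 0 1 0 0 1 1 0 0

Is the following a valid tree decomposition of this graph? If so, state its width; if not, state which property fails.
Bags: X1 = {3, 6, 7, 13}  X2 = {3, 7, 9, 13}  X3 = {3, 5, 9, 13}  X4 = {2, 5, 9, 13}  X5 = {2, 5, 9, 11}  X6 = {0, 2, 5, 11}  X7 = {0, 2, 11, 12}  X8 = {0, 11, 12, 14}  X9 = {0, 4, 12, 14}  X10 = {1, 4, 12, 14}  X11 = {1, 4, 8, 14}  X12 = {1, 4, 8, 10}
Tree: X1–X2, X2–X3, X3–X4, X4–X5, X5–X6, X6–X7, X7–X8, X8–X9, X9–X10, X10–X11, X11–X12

Yes; width 3.

Every vertex of G appears in some bag (union = {0, 1, 2, 3, 4, 5, 6, 7, 8, 9, 10, 11, 12, 13, 14}); every edge is covered by a bag; and for each vertex v the set of bags containing v is connected in the bag tree. The decomposition is therefore valid. The largest bag has 4 vertices, so the width is 3.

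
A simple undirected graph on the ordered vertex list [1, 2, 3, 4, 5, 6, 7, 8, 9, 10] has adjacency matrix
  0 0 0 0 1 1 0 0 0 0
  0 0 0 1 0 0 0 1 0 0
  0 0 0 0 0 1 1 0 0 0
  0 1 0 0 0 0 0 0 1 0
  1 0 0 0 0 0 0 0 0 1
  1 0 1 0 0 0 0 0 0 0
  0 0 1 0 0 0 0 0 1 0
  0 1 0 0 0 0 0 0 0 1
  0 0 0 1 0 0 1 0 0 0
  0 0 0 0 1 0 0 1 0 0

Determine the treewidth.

A width-2 tree decomposition is:
Bags: B1 = {2, 8, 10}  B2 = {2, 5, 10}  B3 = {1, 2, 5}  B4 = {1, 2, 6}  B5 = {2, 3, 6}  B6 = {2, 3, 7}  B7 = {2, 7, 9}  B8 = {2, 4, 9}
Tree: B1–B2, B2–B3, B3–B4, B4–B5, B5–B6, B6–B7, B7–B8
Each bag holds 3 vertices, so the decomposition has width 2, which upper-bounds the treewidth. The edges 2–8–10–5–1–6–3–7–9–4–2 form a cycle, so G is not a tree and its treewidth is at least 2. Hence tw(G) = 2 exactly.

2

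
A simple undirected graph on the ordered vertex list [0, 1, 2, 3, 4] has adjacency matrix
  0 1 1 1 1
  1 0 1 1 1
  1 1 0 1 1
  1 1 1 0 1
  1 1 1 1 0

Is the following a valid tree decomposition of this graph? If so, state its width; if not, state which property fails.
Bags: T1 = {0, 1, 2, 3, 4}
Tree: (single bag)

Vertex coverage: the bags together contain {0, 1, 2, 3, 4}, the full vertex set. Edge coverage: each edge of G has both endpoints in at least one bag. Running intersection: for every vertex, the bags containing it form a connected subtree. All three properties hold, so this is a valid tree decomposition of width max|bag| − 1 = 4, and hence tw(G) ≤ 4.

Yes; width 4.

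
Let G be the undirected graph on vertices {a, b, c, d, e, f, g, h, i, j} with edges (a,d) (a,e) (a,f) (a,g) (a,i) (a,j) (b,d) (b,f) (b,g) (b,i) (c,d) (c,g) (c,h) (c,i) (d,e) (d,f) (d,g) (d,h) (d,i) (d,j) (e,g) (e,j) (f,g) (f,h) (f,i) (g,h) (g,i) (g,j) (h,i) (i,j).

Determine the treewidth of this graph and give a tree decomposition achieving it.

Treewidth 4.
Bags: B1 = {a, d, f, g, i}  B2 = {a, d, g, i, j}  B3 = {d, f, g, h, i}  B4 = {b, d, f, g, i}  B5 = {a, d, e, g, j}  B6 = {c, d, g, h, i}
Tree: B1–B2, B1–B3, B3–B4, B2–B5, B3–B6

Each bag holds 5 vertices, so the decomposition has width 4, which upper-bounds the treewidth. Conversely, {a, d, e, g, j} is a clique of size 5, and the vertices of any clique must share a bag in every tree decomposition; so some bag has ≥ 5 vertices and tw(G) ≥ 4. Hence tw(G) = 4 exactly.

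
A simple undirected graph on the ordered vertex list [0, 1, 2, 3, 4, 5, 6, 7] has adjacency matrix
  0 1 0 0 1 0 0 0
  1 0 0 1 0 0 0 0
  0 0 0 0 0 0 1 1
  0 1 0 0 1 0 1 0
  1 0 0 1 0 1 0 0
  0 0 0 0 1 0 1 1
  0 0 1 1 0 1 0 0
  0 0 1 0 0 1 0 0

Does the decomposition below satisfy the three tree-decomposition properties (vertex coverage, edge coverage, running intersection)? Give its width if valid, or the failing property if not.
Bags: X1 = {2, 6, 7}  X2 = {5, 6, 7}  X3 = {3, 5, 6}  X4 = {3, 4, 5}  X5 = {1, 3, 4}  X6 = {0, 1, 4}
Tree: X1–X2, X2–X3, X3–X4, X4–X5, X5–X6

Yes; width 2.

Checking the three conditions: (i) the bags cover all of {0, 1, 2, 3, 4, 5, 6, 7}; (ii) for each edge, some bag contains both endpoints; (iii) the bags containing any fixed vertex form a subtree. All hold, so the decomposition is valid with width 3 − 1 = 2.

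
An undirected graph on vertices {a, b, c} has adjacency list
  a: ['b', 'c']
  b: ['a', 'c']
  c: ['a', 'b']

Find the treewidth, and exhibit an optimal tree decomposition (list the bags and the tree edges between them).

Treewidth 2.
Bags: B1 = {a, b, c}
Tree: (single bag)

A single bag containing all 3 vertices is trivially a valid decomposition of width 2. On the other hand G contains the 3-clique {a, b, c}. A clique must lie in a single bag of any decomposition, so no decomposition can have width below 2. The upper and lower bounds meet at 2, so that is the treewidth.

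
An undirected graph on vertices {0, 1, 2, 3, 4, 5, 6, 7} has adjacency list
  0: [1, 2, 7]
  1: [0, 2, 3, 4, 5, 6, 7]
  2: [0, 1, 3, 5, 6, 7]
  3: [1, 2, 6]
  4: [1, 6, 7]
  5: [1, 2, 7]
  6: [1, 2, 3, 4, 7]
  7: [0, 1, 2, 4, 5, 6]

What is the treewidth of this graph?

3

A width-3 tree decomposition is:
Bags: B1 = {1, 2, 6, 7}  B2 = {1, 2, 3, 6}  B3 = {1, 4, 6, 7}  B4 = {1, 2, 5, 7}  B5 = {0, 1, 2, 7}
Tree: B1–B2, B1–B3, B1–B4, B4–B5
Every bag has size at most 4, so the width is 4 − 1 = 3 and tw(G) ≤ 3. For the lower bound, the 4 vertices {1, 2, 3, 6} are pairwise adjacent, and any tree decomposition puts a clique entirely inside one bag — forcing width ≥ 3. The upper and lower bounds meet at 3, so that is the treewidth.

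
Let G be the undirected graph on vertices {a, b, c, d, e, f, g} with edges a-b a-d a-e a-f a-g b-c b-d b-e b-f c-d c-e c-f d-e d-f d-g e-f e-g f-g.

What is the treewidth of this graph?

A width-4 tree decomposition is:
Bags: B1 = {b, c, d, e, f}  B2 = {a, b, d, e, f}  B3 = {a, d, e, f, g}
Tree: B1–B2, B2–B3
Every bag has size at most 5, so the width is 5 − 1 = 4 and tw(G) ≤ 4. Conversely, {b, c, d, e, f} is a clique of size 5, and the vertices of any clique must share a bag in every tree decomposition; so some bag has ≥ 5 vertices and tw(G) ≥ 4. Hence tw(G) = 4 exactly.

4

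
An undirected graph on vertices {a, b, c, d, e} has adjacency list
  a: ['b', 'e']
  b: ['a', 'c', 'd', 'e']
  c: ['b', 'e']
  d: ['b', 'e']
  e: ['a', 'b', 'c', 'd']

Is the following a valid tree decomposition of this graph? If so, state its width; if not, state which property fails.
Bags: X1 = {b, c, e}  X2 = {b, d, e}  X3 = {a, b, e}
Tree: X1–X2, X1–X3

Yes; width 2.

Vertex coverage: the bags together contain {a, b, c, d, e}, the full vertex set. Edge coverage: each edge of G has both endpoints in at least one bag. Running intersection: for every vertex, the bags containing it form a connected subtree. All three properties hold, so this is a valid tree decomposition of width max|bag| − 1 = 2, and hence tw(G) ≤ 2.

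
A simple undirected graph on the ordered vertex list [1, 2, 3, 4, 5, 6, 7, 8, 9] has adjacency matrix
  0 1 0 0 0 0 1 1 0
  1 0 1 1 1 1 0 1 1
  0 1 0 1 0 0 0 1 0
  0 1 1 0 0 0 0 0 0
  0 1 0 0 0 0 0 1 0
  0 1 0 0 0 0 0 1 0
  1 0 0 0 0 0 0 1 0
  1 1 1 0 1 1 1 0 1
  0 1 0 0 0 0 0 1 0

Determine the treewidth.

2

A width-2 tree decomposition is:
Bags: B1 = {2, 6, 8}  B2 = {2, 5, 8}  B3 = {2, 3, 8}  B4 = {1, 2, 8}  B5 = {2, 3, 4}  B6 = {2, 8, 9}  B7 = {1, 7, 8}
Tree: B1–B2, B1–B3, B1–B4, B3–B5, B1–B6, B4–B7
The largest bag has 3 vertices, giving width 2; this decomposition certifies tw(G) ≤ 2. On the other hand G contains the 3-clique {1, 2, 8}. A clique must lie in a single bag of any decomposition, so no decomposition can have width below 2. Combining the bounds, tw(G) = 2.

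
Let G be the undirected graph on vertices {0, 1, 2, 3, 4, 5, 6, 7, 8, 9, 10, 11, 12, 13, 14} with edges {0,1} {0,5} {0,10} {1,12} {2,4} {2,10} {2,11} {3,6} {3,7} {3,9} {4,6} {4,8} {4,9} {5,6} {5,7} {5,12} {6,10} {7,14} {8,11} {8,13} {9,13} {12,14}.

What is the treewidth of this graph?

A width-3 tree decomposition is:
Bags: B1 = {2, 8, 11, 13}  B2 = {2, 4, 8, 13}  B3 = {2, 4, 9, 13}  B4 = {2, 4, 9, 10}  B5 = {4, 6, 9, 10}  B6 = {3, 6, 9, 10}  B7 = {0, 3, 6, 10}  B8 = {0, 3, 5, 6}  B9 = {0, 3, 5, 7}  B10 = {0, 1, 5, 7}  B11 = {1, 5, 7, 12}  B12 = {1, 7, 12, 14}
Tree: B1–B2, B2–B3, B3–B4, B4–B5, B5–B6, B6–B7, B7–B8, B8–B9, B9–B10, B10–B11, B11–B12
The largest bag has 4 vertices, giving width 3; this decomposition certifies tw(G) ≤ 3. For the lower bound: the 4 vertex sets {8,11,13}, {2}, {4}, {3,6,9,10} are disjoint, each induces a connected subgraph, and every pair is joined by at least one edge of G. Contracting each set to a single vertex therefore yields K_{4} as a minor, and since treewidth is minor-monotone, tw(G) ≥ tw(K_{4}) = 3. Combining the bounds, tw(G) = 3.

3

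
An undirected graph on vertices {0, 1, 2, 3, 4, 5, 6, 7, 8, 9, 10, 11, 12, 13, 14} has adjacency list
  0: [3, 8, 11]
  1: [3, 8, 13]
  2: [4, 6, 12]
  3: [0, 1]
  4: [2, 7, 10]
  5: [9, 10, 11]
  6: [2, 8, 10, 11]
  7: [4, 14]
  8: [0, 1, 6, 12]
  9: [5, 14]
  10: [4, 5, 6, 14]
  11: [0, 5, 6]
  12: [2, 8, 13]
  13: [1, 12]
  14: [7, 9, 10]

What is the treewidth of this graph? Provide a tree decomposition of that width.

Treewidth 3.
One optimal decomposition is:
Bags: B1 = {5, 7, 9, 14}  B2 = {5, 7, 10, 14}  B3 = {4, 5, 7, 10}  B4 = {4, 5, 10, 11}  B5 = {4, 6, 10, 11}  B6 = {2, 4, 6, 11}  B7 = {0, 2, 6, 11}  B8 = {0, 2, 6, 8}  B9 = {0, 2, 8, 12}  B10 = {0, 3, 8, 12}  B11 = {1, 3, 8, 12}  B12 = {1, 3, 12, 13}
Tree: B1–B2, B2–B3, B3–B4, B4–B5, B5–B6, B6–B7, B7–B8, B8–B9, B9–B10, B10–B11, B11–B12

Every bag has size at most 4, so the width is 4 − 1 = 3 and tw(G) ≤ 3. For the lower bound: the 4 vertex sets {7,9,14}, {5}, {10}, {2,4,6,11} are disjoint, each induces a connected subgraph, and every pair is joined by at least one edge of G. Contracting each set to a single vertex therefore yields K_{4} as a minor, and since treewidth is minor-monotone, tw(G) ≥ tw(K_{4}) = 3. Combining the bounds, tw(G) = 3.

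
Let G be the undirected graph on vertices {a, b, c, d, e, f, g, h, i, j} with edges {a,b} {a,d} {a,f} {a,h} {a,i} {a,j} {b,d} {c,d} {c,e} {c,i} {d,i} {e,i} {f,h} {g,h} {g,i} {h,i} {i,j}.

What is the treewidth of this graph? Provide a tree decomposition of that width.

Treewidth 2.
One such decomposition:
Bags: B1 = {a, i, j}  B2 = {a, d, i}  B3 = {a, h, i}  B4 = {a, f, h}  B5 = {c, d, i}  B6 = {a, b, d}  B7 = {g, h, i}  B8 = {c, e, i}
Tree: B1–B2, B2–B3, B3–B4, B2–B5, B2–B6, B3–B7, B5–B8

Each bag holds 3 vertices, so the decomposition has width 2, which upper-bounds the treewidth. For the lower bound, the 3 vertices {a, f, h} are pairwise adjacent, and any tree decomposition puts a clique entirely inside one bag — forcing width ≥ 2. The upper and lower bounds meet at 2, so that is the treewidth.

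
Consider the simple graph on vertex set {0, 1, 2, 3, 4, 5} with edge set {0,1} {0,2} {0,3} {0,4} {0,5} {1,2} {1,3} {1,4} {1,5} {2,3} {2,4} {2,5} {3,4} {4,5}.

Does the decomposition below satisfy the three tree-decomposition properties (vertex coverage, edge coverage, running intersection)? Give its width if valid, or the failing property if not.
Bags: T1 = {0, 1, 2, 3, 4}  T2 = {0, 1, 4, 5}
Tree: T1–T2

A tree decomposition must satisfy three properties: every vertex lies in some bag; for every edge, both endpoints lie together in some bag; and for every vertex, the bags containing it form a connected subtree. Here edge (2,5) lies in no bag, so the decomposition is invalid.

No — edge (2,5) lies in no bag.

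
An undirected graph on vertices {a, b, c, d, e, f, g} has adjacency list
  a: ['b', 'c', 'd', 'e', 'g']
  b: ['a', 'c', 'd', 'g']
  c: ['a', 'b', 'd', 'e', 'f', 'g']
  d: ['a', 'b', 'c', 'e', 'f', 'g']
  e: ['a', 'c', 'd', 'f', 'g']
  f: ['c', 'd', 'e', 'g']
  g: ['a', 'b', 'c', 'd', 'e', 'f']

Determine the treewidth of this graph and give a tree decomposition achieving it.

Treewidth 4.
One optimal decomposition is:
Bags: B1 = {c, d, e, f, g}  B2 = {a, c, d, e, g}  B3 = {a, b, c, d, g}
Tree: B1–B2, B2–B3

Each bag holds 5 vertices, so the decomposition has width 4, which upper-bounds the treewidth. Conversely, {c, d, e, f, g} is a clique of size 5, and the vertices of any clique must share a bag in every tree decomposition; so some bag has ≥ 5 vertices and tw(G) ≥ 4. Therefore the treewidth is 4.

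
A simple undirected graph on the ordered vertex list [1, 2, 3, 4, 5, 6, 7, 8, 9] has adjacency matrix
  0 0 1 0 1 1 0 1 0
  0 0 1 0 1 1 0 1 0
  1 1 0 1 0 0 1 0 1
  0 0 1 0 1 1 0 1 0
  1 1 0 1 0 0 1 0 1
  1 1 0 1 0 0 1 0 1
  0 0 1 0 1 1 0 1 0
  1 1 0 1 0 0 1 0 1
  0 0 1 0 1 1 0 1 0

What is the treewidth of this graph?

4

A width-4 tree decomposition is:
Bags: B1 = {3, 5, 6, 8, 9}  B2 = {2, 3, 5, 6, 8}  B3 = {3, 4, 5, 6, 8}  B4 = {1, 3, 5, 6, 8}  B5 = {3, 5, 6, 7, 8}
Tree: B1–B2, B2–B3, B3–B4, B4–B5
Each bag holds 5 vertices, so the decomposition has width 4, which upper-bounds the treewidth. For the lower bound: the 5 vertex sets {6,9}, {2,5}, {4,8}, {3}, {1} are disjoint, each induces a connected subgraph, and every pair is joined by at least one edge of G. Contracting each set to a single vertex therefore yields K_{5} as a minor, and since treewidth is minor-monotone, tw(G) ≥ tw(K_{5}) = 4. Combining the bounds, tw(G) = 4.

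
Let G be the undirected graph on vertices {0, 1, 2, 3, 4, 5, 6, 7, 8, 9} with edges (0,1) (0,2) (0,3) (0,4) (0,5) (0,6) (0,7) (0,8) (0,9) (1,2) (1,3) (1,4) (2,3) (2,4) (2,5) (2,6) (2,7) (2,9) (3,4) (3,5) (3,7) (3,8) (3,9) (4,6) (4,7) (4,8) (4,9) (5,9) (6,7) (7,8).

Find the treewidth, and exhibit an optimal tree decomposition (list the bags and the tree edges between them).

Treewidth 4.
One optimal decomposition is:
Bags: B1 = {0, 2, 3, 4, 7}  B2 = {0, 3, 4, 7, 8}  B3 = {0, 1, 2, 3, 4}  B4 = {0, 2, 4, 6, 7}  B5 = {0, 2, 3, 4, 9}  B6 = {0, 2, 3, 5, 9}
Tree: B1–B2, B1–B3, B1–B4, B1–B5, B5–B6

Each bag holds 5 vertices, so the decomposition has width 4, which upper-bounds the treewidth. On the other hand G contains the 5-clique {0, 3, 4, 7, 8}. A clique must lie in a single bag of any decomposition, so no decomposition can have width below 4. Combining the bounds, tw(G) = 4.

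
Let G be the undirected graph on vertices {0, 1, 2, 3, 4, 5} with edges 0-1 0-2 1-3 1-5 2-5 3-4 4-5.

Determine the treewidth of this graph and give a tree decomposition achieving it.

Treewidth 2.
Bags: B1 = {0, 2, 5}  B2 = {0, 1, 5}  B3 = {1, 4, 5}  B4 = {1, 3, 4}
Tree: B1–B2, B2–B3, B3–B4

Every bag has size at most 3, so the width is 3 − 1 = 2 and tw(G) ≤ 2. Since 2–0–1–5–2 is a cycle in G, G is not acyclic. Forests are exactly the graphs of treewidth ≤ 1, so tw(G) ≥ 2. Therefore the treewidth is 2.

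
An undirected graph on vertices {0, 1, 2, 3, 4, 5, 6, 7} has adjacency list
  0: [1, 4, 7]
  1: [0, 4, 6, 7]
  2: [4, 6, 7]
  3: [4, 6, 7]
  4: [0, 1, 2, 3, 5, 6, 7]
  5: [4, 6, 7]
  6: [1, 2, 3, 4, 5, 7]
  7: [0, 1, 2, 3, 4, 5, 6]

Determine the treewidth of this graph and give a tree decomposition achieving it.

The largest bag has 4 vertices, giving width 3; this decomposition certifies tw(G) ≤ 3. For the lower bound, the 4 vertices {0, 1, 4, 7} are pairwise adjacent, and any tree decomposition puts a clique entirely inside one bag — forcing width ≥ 3. Therefore the treewidth is 3.

Treewidth 3.
Bags: B1 = {3, 4, 6, 7}  B2 = {4, 5, 6, 7}  B3 = {1, 4, 6, 7}  B4 = {0, 1, 4, 7}  B5 = {2, 4, 6, 7}
Tree: B1–B2, B2–B3, B3–B4, B1–B5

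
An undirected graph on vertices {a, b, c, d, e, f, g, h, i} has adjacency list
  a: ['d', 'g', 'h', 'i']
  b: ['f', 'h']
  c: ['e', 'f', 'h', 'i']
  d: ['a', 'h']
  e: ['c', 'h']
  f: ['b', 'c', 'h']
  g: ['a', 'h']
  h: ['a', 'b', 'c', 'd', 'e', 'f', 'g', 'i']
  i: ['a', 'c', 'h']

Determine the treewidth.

2

A width-2 tree decomposition is:
Bags: B1 = {c, f, h}  B2 = {c, h, i}  B3 = {c, e, h}  B4 = {a, h, i}  B5 = {b, f, h}  B6 = {a, g, h}  B7 = {a, d, h}
Tree: B1–B2, B2–B3, B2–B4, B1–B5, B4–B6, B6–B7
Each bag holds 3 vertices, so the decomposition has width 2, which upper-bounds the treewidth. Conversely, {a, d, h} is a clique of size 3, and the vertices of any clique must share a bag in every tree decomposition; so some bag has ≥ 3 vertices and tw(G) ≥ 2. Hence tw(G) = 2 exactly.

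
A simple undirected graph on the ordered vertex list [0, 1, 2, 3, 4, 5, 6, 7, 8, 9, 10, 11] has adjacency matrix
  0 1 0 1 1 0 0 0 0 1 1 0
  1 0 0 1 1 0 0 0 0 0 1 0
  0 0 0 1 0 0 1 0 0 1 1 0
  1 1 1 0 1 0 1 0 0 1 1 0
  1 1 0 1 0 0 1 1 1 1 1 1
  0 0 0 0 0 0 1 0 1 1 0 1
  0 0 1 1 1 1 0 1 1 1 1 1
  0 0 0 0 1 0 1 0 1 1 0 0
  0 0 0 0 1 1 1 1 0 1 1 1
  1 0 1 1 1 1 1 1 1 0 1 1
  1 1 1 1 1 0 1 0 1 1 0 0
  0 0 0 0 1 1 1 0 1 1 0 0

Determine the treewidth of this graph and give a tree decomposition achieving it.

Treewidth 4.
One optimal decomposition is:
Bags: B1 = {4, 6, 8, 9, 11}  B2 = {5, 6, 8, 9, 11}  B3 = {4, 6, 8, 9, 10}  B4 = {3, 4, 6, 9, 10}  B5 = {4, 6, 7, 8, 9}  B6 = {0, 3, 4, 9, 10}  B7 = {2, 3, 6, 9, 10}  B8 = {0, 1, 3, 4, 10}
Tree: B1–B2, B1–B3, B3–B4, B3–B5, B4–B6, B4–B7, B6–B8

Each bag holds 5 vertices, so the decomposition has width 4, which upper-bounds the treewidth. On the other hand G contains the 5-clique {0, 1, 3, 4, 10}. A clique must lie in a single bag of any decomposition, so no decomposition can have width below 4. Combining the bounds, tw(G) = 4.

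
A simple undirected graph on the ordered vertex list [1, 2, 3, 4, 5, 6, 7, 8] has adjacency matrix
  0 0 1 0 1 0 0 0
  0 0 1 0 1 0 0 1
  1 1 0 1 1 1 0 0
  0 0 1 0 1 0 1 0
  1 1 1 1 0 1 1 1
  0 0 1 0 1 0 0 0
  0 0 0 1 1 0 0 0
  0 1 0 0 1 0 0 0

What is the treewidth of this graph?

A width-2 tree decomposition is:
Bags: B1 = {3, 5, 6}  B2 = {2, 3, 5}  B3 = {3, 4, 5}  B4 = {1, 3, 5}  B5 = {2, 5, 8}  B6 = {4, 5, 7}
Tree: B1–B2, B1–B3, B1–B4, B2–B5, B3–B6
The largest bag has 3 vertices, giving width 2; this decomposition certifies tw(G) ≤ 2. On the other hand G contains the 3-clique {2, 5, 8}. A clique must lie in a single bag of any decomposition, so no decomposition can have width below 2. Hence tw(G) = 2 exactly.

2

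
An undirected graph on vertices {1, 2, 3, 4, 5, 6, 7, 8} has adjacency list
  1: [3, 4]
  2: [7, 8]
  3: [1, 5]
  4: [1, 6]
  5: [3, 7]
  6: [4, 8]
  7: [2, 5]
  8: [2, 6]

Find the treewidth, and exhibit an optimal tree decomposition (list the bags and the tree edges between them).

Treewidth 2.
Bags: B1 = {3, 5, 7}  B2 = {1, 3, 7}  B3 = {1, 4, 7}  B4 = {4, 6, 7}  B5 = {6, 7, 8}  B6 = {2, 7, 8}
Tree: B1–B2, B2–B3, B3–B4, B4–B5, B5–B6

Every bag has size at most 3, so the width is 3 − 1 = 2 and tw(G) ≤ 2. Since 7–5–3–1–4–6–8–2–7 is a cycle in G, G is not acyclic. Forests are exactly the graphs of treewidth ≤ 1, so tw(G) ≥ 2. Hence tw(G) = 2 exactly.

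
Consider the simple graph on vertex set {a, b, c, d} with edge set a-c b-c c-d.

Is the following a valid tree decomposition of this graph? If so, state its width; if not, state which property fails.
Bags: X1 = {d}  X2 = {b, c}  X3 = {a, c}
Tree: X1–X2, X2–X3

No — edge (c,d) lies in no bag.

A tree decomposition must satisfy three properties: every vertex lies in some bag; for every edge, both endpoints lie together in some bag; and for every vertex, the bags containing it form a connected subtree. Here edge (c,d) lies in no bag, so the decomposition is invalid.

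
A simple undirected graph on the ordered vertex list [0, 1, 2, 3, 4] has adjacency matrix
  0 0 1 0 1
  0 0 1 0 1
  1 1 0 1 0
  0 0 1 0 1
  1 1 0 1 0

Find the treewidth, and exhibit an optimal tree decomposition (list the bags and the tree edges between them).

Each bag holds 3 vertices, so the decomposition has width 2, which upper-bounds the treewidth. Since 4–1–2–0–4 is a cycle in G, G is not acyclic. Forests are exactly the graphs of treewidth ≤ 1, so tw(G) ≥ 2. Therefore the treewidth is 2.

Treewidth 2.
One such decomposition:
Bags: B1 = {1, 2, 4}  B2 = {0, 2, 4}  B3 = {2, 3, 4}
Tree: B1–B2, B2–B3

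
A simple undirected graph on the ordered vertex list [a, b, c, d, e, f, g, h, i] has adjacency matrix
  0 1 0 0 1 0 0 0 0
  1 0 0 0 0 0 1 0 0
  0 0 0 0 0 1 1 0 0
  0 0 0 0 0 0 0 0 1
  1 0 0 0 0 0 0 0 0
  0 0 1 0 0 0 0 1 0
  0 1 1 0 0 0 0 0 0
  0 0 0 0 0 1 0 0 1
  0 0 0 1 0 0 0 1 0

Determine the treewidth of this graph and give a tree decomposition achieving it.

Treewidth 1.
One optimal decomposition is:
Bags: B1 = {d, i}  B2 = {h, i}  B3 = {f, h}  B4 = {c, f}  B5 = {c, g}  B6 = {b, g}  B7 = {a, b}  B8 = {a, e}
Tree: B1–B2, B2–B3, B3–B4, B4–B5, B5–B6, B6–B7, B7–B8

Each bag holds 2 vertices, so the decomposition has width 1, which upper-bounds the treewidth. G has an edge, so its treewidth is at least 1. Combining the bounds, tw(G) = 1.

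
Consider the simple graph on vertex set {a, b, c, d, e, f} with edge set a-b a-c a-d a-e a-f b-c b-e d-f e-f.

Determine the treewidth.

2

A width-2 tree decomposition is:
Bags: B1 = {a, b, e}  B2 = {a, e, f}  B3 = {a, d, f}  B4 = {a, b, c}
Tree: B1–B2, B2–B3, B1–B4
The largest bag has 3 vertices, giving width 2; this decomposition certifies tw(G) ≤ 2. On the other hand G contains the 3-clique {a, b, c}. A clique must lie in a single bag of any decomposition, so no decomposition can have width below 2. Therefore the treewidth is 2.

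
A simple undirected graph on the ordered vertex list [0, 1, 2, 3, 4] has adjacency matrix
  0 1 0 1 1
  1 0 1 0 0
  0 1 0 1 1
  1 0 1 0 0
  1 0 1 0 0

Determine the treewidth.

2

A width-2 tree decomposition is:
Bags: B1 = {0, 1, 2}  B2 = {0, 2, 4}  B3 = {0, 2, 3}
Tree: B1–B2, B2–B3
Each bag holds 3 vertices, so the decomposition has width 2, which upper-bounds the treewidth. Since 1–0–4–2–1 is a cycle in G, G is not acyclic. Forests are exactly the graphs of treewidth ≤ 1, so tw(G) ≥ 2. Hence tw(G) = 2 exactly.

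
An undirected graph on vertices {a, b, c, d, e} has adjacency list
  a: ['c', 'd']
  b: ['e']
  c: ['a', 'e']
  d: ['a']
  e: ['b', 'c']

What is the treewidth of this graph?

1

A width-1 tree decomposition is:
Bags: B1 = {a, d}  B2 = {a, c}  B3 = {c, e}  B4 = {b, e}
Tree: B1–B2, B2–B3, B3–B4
Each bag holds 2 vertices, so the decomposition has width 1, which upper-bounds the treewidth. Since G has at least one edge (e.g. d–a), it is not an edgeless graph, so tw(G) ≥ 1. Hence tw(G) = 1 exactly.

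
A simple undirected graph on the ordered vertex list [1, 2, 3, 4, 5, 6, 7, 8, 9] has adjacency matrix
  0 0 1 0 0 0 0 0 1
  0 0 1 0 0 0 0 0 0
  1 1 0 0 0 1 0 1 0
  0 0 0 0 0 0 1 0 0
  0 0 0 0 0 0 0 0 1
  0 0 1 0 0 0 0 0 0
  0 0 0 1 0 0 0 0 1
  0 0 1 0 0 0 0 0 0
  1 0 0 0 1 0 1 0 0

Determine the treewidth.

A width-1 tree decomposition is:
Bags: B1 = {1, 3}  B2 = {1, 9}  B3 = {7, 9}  B4 = {4, 7}  B5 = {3, 8}  B6 = {2, 3}  B7 = {5, 9}  B8 = {3, 6}
Tree: B1–B2, B2–B3, B3–B4, B1–B5, B5–B6, B3–B7, B1–B8
The largest bag has 2 vertices, giving width 1; this decomposition certifies tw(G) ≤ 1. Any graph with an edge has treewidth ≥ 1, and G has the edge 1–3. Hence tw(G) = 1 exactly.

1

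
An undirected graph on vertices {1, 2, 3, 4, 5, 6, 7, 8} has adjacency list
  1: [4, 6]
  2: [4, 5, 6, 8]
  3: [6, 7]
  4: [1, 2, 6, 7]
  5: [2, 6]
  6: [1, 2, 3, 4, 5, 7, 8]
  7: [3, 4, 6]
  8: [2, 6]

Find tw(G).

A width-2 tree decomposition is:
Bags: B1 = {2, 4, 6}  B2 = {2, 6, 8}  B3 = {4, 6, 7}  B4 = {1, 4, 6}  B5 = {2, 5, 6}  B6 = {3, 6, 7}
Tree: B1–B2, B1–B3, B1–B4, B1–B5, B3–B6
Each bag holds 3 vertices, so the decomposition has width 2, which upper-bounds the treewidth. For the lower bound, the 3 vertices {1, 4, 6} are pairwise adjacent, and any tree decomposition puts a clique entirely inside one bag — forcing width ≥ 2. Hence tw(G) = 2 exactly.

2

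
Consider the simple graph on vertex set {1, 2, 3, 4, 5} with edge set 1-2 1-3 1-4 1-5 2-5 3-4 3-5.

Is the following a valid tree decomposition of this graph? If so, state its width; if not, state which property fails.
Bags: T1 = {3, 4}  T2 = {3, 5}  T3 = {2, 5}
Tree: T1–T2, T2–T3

A tree decomposition must satisfy three properties: every vertex lies in some bag; for every edge, both endpoints lie together in some bag; and for every vertex, the bags containing it form a connected subtree. Here vertex 1 appears in no bag, so the decomposition is invalid.

No — vertex 1 appears in no bag.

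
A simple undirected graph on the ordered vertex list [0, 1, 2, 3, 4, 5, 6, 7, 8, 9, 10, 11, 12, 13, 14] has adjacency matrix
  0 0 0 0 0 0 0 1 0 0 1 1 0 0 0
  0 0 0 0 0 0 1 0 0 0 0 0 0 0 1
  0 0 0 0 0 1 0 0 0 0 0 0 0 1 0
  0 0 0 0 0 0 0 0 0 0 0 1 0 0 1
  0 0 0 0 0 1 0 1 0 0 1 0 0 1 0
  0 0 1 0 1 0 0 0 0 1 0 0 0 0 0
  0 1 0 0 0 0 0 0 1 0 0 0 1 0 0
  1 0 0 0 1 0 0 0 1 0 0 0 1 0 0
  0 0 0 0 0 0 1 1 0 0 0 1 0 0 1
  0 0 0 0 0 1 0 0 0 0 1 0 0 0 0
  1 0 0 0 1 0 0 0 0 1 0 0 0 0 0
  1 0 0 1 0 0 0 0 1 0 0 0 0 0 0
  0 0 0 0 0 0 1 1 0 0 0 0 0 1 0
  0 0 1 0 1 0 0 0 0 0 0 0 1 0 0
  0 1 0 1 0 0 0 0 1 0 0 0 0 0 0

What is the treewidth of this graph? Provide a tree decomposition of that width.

The largest bag has 4 vertices, giving width 3; this decomposition certifies tw(G) ≤ 3. For the lower bound: the 4 vertex sets {1,3,14}, {6}, {8}, {0,7,11,12} are disjoint, each induces a connected subgraph, and every pair is joined by at least one edge of G. Contracting each set to a single vertex therefore yields K_{4} as a minor, and since treewidth is minor-monotone, tw(G) ≥ tw(K_{4}) = 3. Therefore the treewidth is 3.

Treewidth 3.
Bags: B1 = {1, 3, 6, 14}  B2 = {3, 6, 8, 14}  B3 = {3, 6, 8, 11}  B4 = {6, 8, 11, 12}  B5 = {7, 8, 11, 12}  B6 = {0, 7, 11, 12}  B7 = {0, 7, 12, 13}  B8 = {0, 4, 7, 13}  B9 = {0, 4, 10, 13}  B10 = {2, 4, 10, 13}  B11 = {2, 4, 5, 10}  B12 = {2, 5, 9, 10}
Tree: B1–B2, B2–B3, B3–B4, B4–B5, B5–B6, B6–B7, B7–B8, B8–B9, B9–B10, B10–B11, B11–B12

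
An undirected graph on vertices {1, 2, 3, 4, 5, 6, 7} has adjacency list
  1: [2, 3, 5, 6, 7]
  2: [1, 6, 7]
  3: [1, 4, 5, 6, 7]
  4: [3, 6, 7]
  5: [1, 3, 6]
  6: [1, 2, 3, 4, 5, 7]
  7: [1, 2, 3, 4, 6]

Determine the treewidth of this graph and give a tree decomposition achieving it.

Treewidth 3.
Bags: B1 = {3, 4, 6, 7}  B2 = {1, 3, 6, 7}  B3 = {1, 2, 6, 7}  B4 = {1, 3, 5, 6}
Tree: B1–B2, B2–B3, B2–B4

Each bag holds 4 vertices, so the decomposition has width 3, which upper-bounds the treewidth. For the lower bound, the 4 vertices {1, 2, 6, 7} are pairwise adjacent, and any tree decomposition puts a clique entirely inside one bag — forcing width ≥ 3. Hence tw(G) = 3 exactly.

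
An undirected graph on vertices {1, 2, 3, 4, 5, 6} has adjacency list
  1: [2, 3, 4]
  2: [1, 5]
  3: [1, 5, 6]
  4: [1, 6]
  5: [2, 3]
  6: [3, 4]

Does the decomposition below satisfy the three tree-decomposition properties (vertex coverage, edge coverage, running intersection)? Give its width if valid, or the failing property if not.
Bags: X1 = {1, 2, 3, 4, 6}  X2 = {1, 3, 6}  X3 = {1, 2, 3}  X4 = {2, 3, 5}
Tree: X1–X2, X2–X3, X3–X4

A tree decomposition must satisfy three properties: every vertex lies in some bag; for every edge, both endpoints lie together in some bag; and for every vertex, the bags containing it form a connected subtree. Here bags containing vertex 2 are not connected in the tree, so the decomposition is invalid.

No — bags containing vertex 2 are not connected in the tree.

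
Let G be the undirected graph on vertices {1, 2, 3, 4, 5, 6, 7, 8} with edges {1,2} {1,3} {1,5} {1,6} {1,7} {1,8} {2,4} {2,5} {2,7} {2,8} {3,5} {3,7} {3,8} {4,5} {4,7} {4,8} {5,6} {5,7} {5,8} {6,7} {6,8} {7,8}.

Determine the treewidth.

4

A width-4 tree decomposition is:
Bags: B1 = {1, 5, 6, 7, 8}  B2 = {1, 2, 5, 7, 8}  B3 = {1, 3, 5, 7, 8}  B4 = {2, 4, 5, 7, 8}
Tree: B1–B2, B2–B3, B2–B4
Every bag has size at most 5, so the width is 5 − 1 = 4 and tw(G) ≤ 4. For the lower bound, the 5 vertices {1, 2, 5, 7, 8} are pairwise adjacent, and any tree decomposition puts a clique entirely inside one bag — forcing width ≥ 4. Therefore the treewidth is 4.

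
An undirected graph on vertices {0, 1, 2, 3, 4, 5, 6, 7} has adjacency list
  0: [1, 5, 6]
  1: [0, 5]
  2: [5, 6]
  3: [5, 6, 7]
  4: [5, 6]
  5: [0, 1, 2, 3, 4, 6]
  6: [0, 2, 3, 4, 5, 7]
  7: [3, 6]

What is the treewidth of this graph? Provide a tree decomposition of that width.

Each bag holds 3 vertices, so the decomposition has width 2, which upper-bounds the treewidth. For the lower bound, the 3 vertices {0, 1, 5} are pairwise adjacent, and any tree decomposition puts a clique entirely inside one bag — forcing width ≥ 2. Combining the bounds, tw(G) = 2.

Treewidth 2.
One optimal decomposition is:
Bags: B1 = {2, 5, 6}  B2 = {4, 5, 6}  B3 = {3, 5, 6}  B4 = {0, 5, 6}  B5 = {0, 1, 5}  B6 = {3, 6, 7}
Tree: B1–B2, B2–B3, B3–B4, B4–B5, B3–B6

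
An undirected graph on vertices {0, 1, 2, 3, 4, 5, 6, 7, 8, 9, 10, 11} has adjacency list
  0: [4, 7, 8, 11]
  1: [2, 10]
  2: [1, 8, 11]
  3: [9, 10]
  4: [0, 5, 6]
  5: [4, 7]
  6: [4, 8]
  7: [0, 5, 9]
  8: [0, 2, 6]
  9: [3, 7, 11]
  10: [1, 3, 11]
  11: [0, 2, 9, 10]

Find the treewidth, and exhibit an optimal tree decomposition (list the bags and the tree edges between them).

Treewidth 3.
One such decomposition:
Bags: B1 = {4, 5, 6, 7}  B2 = {0, 4, 6, 7}  B3 = {0, 6, 7, 8}  B4 = {0, 7, 8, 9}  B5 = {0, 8, 9, 11}  B6 = {2, 8, 9, 11}  B7 = {2, 3, 9, 11}  B8 = {2, 3, 10, 11}  B9 = {1, 2, 3, 10}
Tree: B1–B2, B2–B3, B3–B4, B4–B5, B5–B6, B6–B7, B7–B8, B8–B9

Every bag has size at most 4, so the width is 4 − 1 = 3 and tw(G) ≤ 3. For the lower bound: the 4 vertex sets {4,5,6}, {7}, {0}, {2,8,9,11} are disjoint, each induces a connected subgraph, and every pair is joined by at least one edge of G. Contracting each set to a single vertex therefore yields K_{4} as a minor, and since treewidth is minor-monotone, tw(G) ≥ tw(K_{4}) = 3. Therefore the treewidth is 3.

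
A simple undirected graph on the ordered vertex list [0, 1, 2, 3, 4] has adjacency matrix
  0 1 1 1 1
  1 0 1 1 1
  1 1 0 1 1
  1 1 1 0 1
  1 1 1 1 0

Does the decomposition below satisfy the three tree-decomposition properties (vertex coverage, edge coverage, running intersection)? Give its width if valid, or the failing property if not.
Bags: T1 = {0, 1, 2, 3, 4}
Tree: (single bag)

Yes; width 4.

Vertex coverage: the bags together contain {0, 1, 2, 3, 4}, the full vertex set. Edge coverage: each edge of G has both endpoints in at least one bag. Running intersection: for every vertex, the bags containing it form a connected subtree. All three properties hold, so this is a valid tree decomposition of width max|bag| − 1 = 4, and hence tw(G) ≤ 4.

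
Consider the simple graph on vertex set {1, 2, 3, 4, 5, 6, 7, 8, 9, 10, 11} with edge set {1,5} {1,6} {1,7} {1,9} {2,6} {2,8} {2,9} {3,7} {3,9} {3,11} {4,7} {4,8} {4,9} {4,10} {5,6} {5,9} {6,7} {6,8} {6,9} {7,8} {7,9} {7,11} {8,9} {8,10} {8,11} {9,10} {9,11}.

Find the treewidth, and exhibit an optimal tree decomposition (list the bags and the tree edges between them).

Treewidth 3.
One such decomposition:
Bags: B1 = {6, 7, 8, 9}  B2 = {4, 7, 8, 9}  B3 = {1, 6, 7, 9}  B4 = {7, 8, 9, 11}  B5 = {1, 5, 6, 9}  B6 = {4, 8, 9, 10}  B7 = {2, 6, 8, 9}  B8 = {3, 7, 9, 11}
Tree: B1–B2, B1–B3, B1–B4, B3–B5, B2–B6, B1–B7, B4–B8

Each bag holds 4 vertices, so the decomposition has width 3, which upper-bounds the treewidth. Conversely, {2, 6, 8, 9} is a clique of size 4, and the vertices of any clique must share a bag in every tree decomposition; so some bag has ≥ 4 vertices and tw(G) ≥ 3. Combining the bounds, tw(G) = 3.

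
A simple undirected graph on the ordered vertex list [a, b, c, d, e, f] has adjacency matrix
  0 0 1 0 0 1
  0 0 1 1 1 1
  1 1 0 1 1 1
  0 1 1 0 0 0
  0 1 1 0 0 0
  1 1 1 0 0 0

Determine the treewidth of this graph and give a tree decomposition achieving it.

Treewidth 2.
One such decomposition:
Bags: B1 = {b, c, e}  B2 = {b, c, f}  B3 = {a, c, f}  B4 = {b, c, d}
Tree: B1–B2, B2–B3, B2–B4

Every bag has size at most 3, so the width is 3 − 1 = 2 and tw(G) ≤ 2. On the other hand G contains the 3-clique {a, c, f}. A clique must lie in a single bag of any decomposition, so no decomposition can have width below 2. Therefore the treewidth is 2.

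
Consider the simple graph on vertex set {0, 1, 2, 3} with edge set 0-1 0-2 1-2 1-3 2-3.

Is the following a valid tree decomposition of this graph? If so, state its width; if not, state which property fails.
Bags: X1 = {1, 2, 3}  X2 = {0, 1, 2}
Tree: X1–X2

Every vertex of G appears in some bag (union = {0, 1, 2, 3}); every edge is covered by a bag; and for each vertex v the set of bags containing v is connected in the bag tree. The decomposition is therefore valid. The largest bag has 3 vertices, so the width is 2.

Yes; width 2.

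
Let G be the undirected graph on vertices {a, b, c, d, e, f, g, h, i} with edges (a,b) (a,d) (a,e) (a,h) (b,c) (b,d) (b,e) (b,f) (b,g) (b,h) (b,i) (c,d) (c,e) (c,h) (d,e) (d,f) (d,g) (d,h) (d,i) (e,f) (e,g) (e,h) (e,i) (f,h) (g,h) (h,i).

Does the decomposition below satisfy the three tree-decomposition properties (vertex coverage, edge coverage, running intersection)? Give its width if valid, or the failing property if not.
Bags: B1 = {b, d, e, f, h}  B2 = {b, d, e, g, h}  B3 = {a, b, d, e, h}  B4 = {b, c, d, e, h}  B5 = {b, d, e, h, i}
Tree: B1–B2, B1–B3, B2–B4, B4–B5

Every vertex of G appears in some bag (union = {a, b, c, d, e, f, g, h, i}); every edge is covered by a bag; and for each vertex v the set of bags containing v is connected in the bag tree. The decomposition is therefore valid. The largest bag has 5 vertices, so the width is 4.

Yes; width 4.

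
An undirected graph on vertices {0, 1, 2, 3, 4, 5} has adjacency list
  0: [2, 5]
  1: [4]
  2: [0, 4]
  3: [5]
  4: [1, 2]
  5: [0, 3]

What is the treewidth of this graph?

A width-1 tree decomposition is:
Bags: B1 = {3, 5}  B2 = {0, 5}  B3 = {0, 2}  B4 = {2, 4}  B5 = {1, 4}
Tree: B1–B2, B2–B3, B3–B4, B4–B5
Each bag holds 2 vertices, so the decomposition has width 1, which upper-bounds the treewidth. Any graph with an edge has treewidth ≥ 1, and G has the edge 3–5. Therefore the treewidth is 1.

1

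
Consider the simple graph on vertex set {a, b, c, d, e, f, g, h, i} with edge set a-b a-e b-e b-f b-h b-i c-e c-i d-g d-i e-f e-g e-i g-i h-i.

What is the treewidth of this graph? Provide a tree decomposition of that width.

Every bag has size at most 3, so the width is 3 − 1 = 2 and tw(G) ≤ 2. On the other hand G contains the 3-clique {a, b, e}. A clique must lie in a single bag of any decomposition, so no decomposition can have width below 2. Combining the bounds, tw(G) = 2.

Treewidth 2.
Bags: B1 = {b, e, i}  B2 = {a, b, e}  B3 = {c, e, i}  B4 = {e, g, i}  B5 = {b, h, i}  B6 = {d, g, i}  B7 = {b, e, f}
Tree: B1–B2, B1–B3, B3–B4, B1–B5, B4–B6, B1–B7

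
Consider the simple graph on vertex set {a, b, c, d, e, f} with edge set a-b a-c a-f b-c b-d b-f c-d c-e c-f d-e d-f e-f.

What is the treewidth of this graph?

A width-3 tree decomposition is:
Bags: B1 = {b, c, d, f}  B2 = {a, b, c, f}  B3 = {c, d, e, f}
Tree: B1–B2, B1–B3
Every bag has size at most 4, so the width is 4 − 1 = 3 and tw(G) ≤ 3. Conversely, {c, d, e, f} is a clique of size 4, and the vertices of any clique must share a bag in every tree decomposition; so some bag has ≥ 4 vertices and tw(G) ≥ 3. Combining the bounds, tw(G) = 3.

3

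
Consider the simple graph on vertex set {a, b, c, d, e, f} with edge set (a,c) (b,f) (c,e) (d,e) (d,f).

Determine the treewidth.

1

A width-1 tree decomposition is:
Bags: B1 = {a, c}  B2 = {c, e}  B3 = {d, e}  B4 = {d, f}  B5 = {b, f}
Tree: B1–B2, B2–B3, B3–B4, B4–B5
Each bag holds 2 vertices, so the decomposition has width 1, which upper-bounds the treewidth. Any graph with an edge has treewidth ≥ 1, and G has the edge a–c. Therefore the treewidth is 1.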